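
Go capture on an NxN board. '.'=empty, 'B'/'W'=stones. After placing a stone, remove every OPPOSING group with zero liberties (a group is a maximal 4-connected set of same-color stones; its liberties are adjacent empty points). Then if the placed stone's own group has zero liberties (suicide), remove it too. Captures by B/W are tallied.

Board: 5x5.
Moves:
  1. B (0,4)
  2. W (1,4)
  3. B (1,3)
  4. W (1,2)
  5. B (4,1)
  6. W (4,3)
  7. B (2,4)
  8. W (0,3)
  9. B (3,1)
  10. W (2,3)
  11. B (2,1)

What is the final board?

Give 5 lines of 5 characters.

Answer: ...WB
..WB.
.B.WB
.B...
.B.W.

Derivation:
Move 1: B@(0,4) -> caps B=0 W=0
Move 2: W@(1,4) -> caps B=0 W=0
Move 3: B@(1,3) -> caps B=0 W=0
Move 4: W@(1,2) -> caps B=0 W=0
Move 5: B@(4,1) -> caps B=0 W=0
Move 6: W@(4,3) -> caps B=0 W=0
Move 7: B@(2,4) -> caps B=1 W=0
Move 8: W@(0,3) -> caps B=1 W=0
Move 9: B@(3,1) -> caps B=1 W=0
Move 10: W@(2,3) -> caps B=1 W=0
Move 11: B@(2,1) -> caps B=1 W=0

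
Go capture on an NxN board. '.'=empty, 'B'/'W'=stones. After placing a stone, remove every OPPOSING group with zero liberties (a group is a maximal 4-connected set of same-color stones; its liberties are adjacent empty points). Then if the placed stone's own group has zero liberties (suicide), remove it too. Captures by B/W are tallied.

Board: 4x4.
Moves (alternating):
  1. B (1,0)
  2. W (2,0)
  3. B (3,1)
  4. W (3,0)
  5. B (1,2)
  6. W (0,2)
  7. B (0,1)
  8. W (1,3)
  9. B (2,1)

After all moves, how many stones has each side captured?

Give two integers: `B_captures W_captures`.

Move 1: B@(1,0) -> caps B=0 W=0
Move 2: W@(2,0) -> caps B=0 W=0
Move 3: B@(3,1) -> caps B=0 W=0
Move 4: W@(3,0) -> caps B=0 W=0
Move 5: B@(1,2) -> caps B=0 W=0
Move 6: W@(0,2) -> caps B=0 W=0
Move 7: B@(0,1) -> caps B=0 W=0
Move 8: W@(1,3) -> caps B=0 W=0
Move 9: B@(2,1) -> caps B=2 W=0

Answer: 2 0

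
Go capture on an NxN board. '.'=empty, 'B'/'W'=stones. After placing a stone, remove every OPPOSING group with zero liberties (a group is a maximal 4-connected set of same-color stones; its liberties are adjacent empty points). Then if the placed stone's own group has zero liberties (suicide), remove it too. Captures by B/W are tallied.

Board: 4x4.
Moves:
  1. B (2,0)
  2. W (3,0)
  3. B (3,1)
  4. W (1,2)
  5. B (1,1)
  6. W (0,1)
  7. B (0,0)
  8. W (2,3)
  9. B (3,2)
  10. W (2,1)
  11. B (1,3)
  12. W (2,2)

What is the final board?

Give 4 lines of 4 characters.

Move 1: B@(2,0) -> caps B=0 W=0
Move 2: W@(3,0) -> caps B=0 W=0
Move 3: B@(3,1) -> caps B=1 W=0
Move 4: W@(1,2) -> caps B=1 W=0
Move 5: B@(1,1) -> caps B=1 W=0
Move 6: W@(0,1) -> caps B=1 W=0
Move 7: B@(0,0) -> caps B=1 W=0
Move 8: W@(2,3) -> caps B=1 W=0
Move 9: B@(3,2) -> caps B=1 W=0
Move 10: W@(2,1) -> caps B=1 W=0
Move 11: B@(1,3) -> caps B=1 W=0
Move 12: W@(2,2) -> caps B=1 W=0

Answer: BW..
.BWB
BWWW
.BB.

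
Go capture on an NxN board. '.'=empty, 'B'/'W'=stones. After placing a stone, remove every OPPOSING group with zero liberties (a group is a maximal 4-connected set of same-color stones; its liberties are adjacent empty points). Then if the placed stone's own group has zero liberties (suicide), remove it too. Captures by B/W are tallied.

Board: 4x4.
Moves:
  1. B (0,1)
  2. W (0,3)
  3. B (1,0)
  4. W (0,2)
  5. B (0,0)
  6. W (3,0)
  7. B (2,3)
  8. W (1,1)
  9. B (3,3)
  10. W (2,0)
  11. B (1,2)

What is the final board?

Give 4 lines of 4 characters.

Answer: ..WW
.WB.
W..B
W..B

Derivation:
Move 1: B@(0,1) -> caps B=0 W=0
Move 2: W@(0,3) -> caps B=0 W=0
Move 3: B@(1,0) -> caps B=0 W=0
Move 4: W@(0,2) -> caps B=0 W=0
Move 5: B@(0,0) -> caps B=0 W=0
Move 6: W@(3,0) -> caps B=0 W=0
Move 7: B@(2,3) -> caps B=0 W=0
Move 8: W@(1,1) -> caps B=0 W=0
Move 9: B@(3,3) -> caps B=0 W=0
Move 10: W@(2,0) -> caps B=0 W=3
Move 11: B@(1,2) -> caps B=0 W=3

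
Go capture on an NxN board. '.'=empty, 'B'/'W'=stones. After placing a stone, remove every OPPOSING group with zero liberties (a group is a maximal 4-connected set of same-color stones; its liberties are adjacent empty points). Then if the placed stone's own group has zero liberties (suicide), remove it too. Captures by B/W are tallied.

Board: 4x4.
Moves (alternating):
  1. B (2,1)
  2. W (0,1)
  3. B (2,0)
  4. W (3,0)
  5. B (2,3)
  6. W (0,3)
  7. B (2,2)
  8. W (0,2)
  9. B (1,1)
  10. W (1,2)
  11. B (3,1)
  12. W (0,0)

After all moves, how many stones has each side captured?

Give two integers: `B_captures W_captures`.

Answer: 1 0

Derivation:
Move 1: B@(2,1) -> caps B=0 W=0
Move 2: W@(0,1) -> caps B=0 W=0
Move 3: B@(2,0) -> caps B=0 W=0
Move 4: W@(3,0) -> caps B=0 W=0
Move 5: B@(2,3) -> caps B=0 W=0
Move 6: W@(0,3) -> caps B=0 W=0
Move 7: B@(2,2) -> caps B=0 W=0
Move 8: W@(0,2) -> caps B=0 W=0
Move 9: B@(1,1) -> caps B=0 W=0
Move 10: W@(1,2) -> caps B=0 W=0
Move 11: B@(3,1) -> caps B=1 W=0
Move 12: W@(0,0) -> caps B=1 W=0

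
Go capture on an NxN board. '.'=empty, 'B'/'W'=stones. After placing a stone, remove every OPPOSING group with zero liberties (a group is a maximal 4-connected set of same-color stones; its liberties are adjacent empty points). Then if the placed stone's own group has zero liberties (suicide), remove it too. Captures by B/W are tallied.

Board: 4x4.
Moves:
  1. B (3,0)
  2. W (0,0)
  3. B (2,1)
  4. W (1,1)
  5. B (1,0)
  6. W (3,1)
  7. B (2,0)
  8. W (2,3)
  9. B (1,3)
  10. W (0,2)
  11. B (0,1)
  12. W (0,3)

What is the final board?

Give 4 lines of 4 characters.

Move 1: B@(3,0) -> caps B=0 W=0
Move 2: W@(0,0) -> caps B=0 W=0
Move 3: B@(2,1) -> caps B=0 W=0
Move 4: W@(1,1) -> caps B=0 W=0
Move 5: B@(1,0) -> caps B=0 W=0
Move 6: W@(3,1) -> caps B=0 W=0
Move 7: B@(2,0) -> caps B=0 W=0
Move 8: W@(2,3) -> caps B=0 W=0
Move 9: B@(1,3) -> caps B=0 W=0
Move 10: W@(0,2) -> caps B=0 W=0
Move 11: B@(0,1) -> caps B=1 W=0
Move 12: W@(0,3) -> caps B=1 W=0

Answer: .BWW
BW.B
BB.W
BW..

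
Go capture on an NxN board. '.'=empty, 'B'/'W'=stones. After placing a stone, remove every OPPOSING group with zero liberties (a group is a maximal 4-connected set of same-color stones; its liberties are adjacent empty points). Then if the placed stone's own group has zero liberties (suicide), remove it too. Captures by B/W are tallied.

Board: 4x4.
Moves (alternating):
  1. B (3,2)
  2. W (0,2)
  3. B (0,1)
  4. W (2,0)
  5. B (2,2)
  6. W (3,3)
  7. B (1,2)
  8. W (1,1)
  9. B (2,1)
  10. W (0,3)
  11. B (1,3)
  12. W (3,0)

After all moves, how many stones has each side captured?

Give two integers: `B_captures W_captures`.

Move 1: B@(3,2) -> caps B=0 W=0
Move 2: W@(0,2) -> caps B=0 W=0
Move 3: B@(0,1) -> caps B=0 W=0
Move 4: W@(2,0) -> caps B=0 W=0
Move 5: B@(2,2) -> caps B=0 W=0
Move 6: W@(3,3) -> caps B=0 W=0
Move 7: B@(1,2) -> caps B=0 W=0
Move 8: W@(1,1) -> caps B=0 W=0
Move 9: B@(2,1) -> caps B=0 W=0
Move 10: W@(0,3) -> caps B=0 W=0
Move 11: B@(1,3) -> caps B=2 W=0
Move 12: W@(3,0) -> caps B=2 W=0

Answer: 2 0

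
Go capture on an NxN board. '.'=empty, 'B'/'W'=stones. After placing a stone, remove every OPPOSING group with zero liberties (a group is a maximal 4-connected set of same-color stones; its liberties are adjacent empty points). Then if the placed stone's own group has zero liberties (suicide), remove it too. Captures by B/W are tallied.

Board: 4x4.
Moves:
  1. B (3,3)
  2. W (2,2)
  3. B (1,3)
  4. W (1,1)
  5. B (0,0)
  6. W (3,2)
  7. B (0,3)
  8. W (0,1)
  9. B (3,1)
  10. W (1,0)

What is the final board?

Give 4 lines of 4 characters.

Move 1: B@(3,3) -> caps B=0 W=0
Move 2: W@(2,2) -> caps B=0 W=0
Move 3: B@(1,3) -> caps B=0 W=0
Move 4: W@(1,1) -> caps B=0 W=0
Move 5: B@(0,0) -> caps B=0 W=0
Move 6: W@(3,2) -> caps B=0 W=0
Move 7: B@(0,3) -> caps B=0 W=0
Move 8: W@(0,1) -> caps B=0 W=0
Move 9: B@(3,1) -> caps B=0 W=0
Move 10: W@(1,0) -> caps B=0 W=1

Answer: .W.B
WW.B
..W.
.BWB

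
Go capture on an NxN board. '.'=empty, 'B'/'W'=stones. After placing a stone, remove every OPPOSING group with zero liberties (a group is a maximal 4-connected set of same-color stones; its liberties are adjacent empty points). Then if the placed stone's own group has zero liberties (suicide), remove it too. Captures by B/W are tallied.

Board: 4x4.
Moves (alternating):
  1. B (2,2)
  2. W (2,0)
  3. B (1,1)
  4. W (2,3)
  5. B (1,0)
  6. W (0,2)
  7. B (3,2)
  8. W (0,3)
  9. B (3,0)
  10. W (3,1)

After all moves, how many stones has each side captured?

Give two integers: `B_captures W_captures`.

Answer: 0 1

Derivation:
Move 1: B@(2,2) -> caps B=0 W=0
Move 2: W@(2,0) -> caps B=0 W=0
Move 3: B@(1,1) -> caps B=0 W=0
Move 4: W@(2,3) -> caps B=0 W=0
Move 5: B@(1,0) -> caps B=0 W=0
Move 6: W@(0,2) -> caps B=0 W=0
Move 7: B@(3,2) -> caps B=0 W=0
Move 8: W@(0,3) -> caps B=0 W=0
Move 9: B@(3,0) -> caps B=0 W=0
Move 10: W@(3,1) -> caps B=0 W=1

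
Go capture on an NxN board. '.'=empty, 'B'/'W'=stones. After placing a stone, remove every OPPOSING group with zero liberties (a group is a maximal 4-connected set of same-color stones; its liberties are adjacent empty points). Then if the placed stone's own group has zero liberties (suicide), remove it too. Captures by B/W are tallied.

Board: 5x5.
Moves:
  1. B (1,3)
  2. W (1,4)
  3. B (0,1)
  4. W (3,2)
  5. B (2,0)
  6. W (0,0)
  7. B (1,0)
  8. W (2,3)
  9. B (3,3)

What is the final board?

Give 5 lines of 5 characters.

Move 1: B@(1,3) -> caps B=0 W=0
Move 2: W@(1,4) -> caps B=0 W=0
Move 3: B@(0,1) -> caps B=0 W=0
Move 4: W@(3,2) -> caps B=0 W=0
Move 5: B@(2,0) -> caps B=0 W=0
Move 6: W@(0,0) -> caps B=0 W=0
Move 7: B@(1,0) -> caps B=1 W=0
Move 8: W@(2,3) -> caps B=1 W=0
Move 9: B@(3,3) -> caps B=1 W=0

Answer: .B...
B..BW
B..W.
..WB.
.....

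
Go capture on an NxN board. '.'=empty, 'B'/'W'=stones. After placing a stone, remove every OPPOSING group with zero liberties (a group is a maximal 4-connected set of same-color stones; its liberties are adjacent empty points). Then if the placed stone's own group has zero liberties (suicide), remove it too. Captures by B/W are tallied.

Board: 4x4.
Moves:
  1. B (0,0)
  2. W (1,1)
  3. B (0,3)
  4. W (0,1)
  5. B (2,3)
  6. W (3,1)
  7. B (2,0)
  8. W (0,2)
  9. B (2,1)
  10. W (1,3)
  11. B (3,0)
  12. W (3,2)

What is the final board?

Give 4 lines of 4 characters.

Answer: BWW.
.W.W
BB.B
BWW.

Derivation:
Move 1: B@(0,0) -> caps B=0 W=0
Move 2: W@(1,1) -> caps B=0 W=0
Move 3: B@(0,3) -> caps B=0 W=0
Move 4: W@(0,1) -> caps B=0 W=0
Move 5: B@(2,3) -> caps B=0 W=0
Move 6: W@(3,1) -> caps B=0 W=0
Move 7: B@(2,0) -> caps B=0 W=0
Move 8: W@(0,2) -> caps B=0 W=0
Move 9: B@(2,1) -> caps B=0 W=0
Move 10: W@(1,3) -> caps B=0 W=1
Move 11: B@(3,0) -> caps B=0 W=1
Move 12: W@(3,2) -> caps B=0 W=1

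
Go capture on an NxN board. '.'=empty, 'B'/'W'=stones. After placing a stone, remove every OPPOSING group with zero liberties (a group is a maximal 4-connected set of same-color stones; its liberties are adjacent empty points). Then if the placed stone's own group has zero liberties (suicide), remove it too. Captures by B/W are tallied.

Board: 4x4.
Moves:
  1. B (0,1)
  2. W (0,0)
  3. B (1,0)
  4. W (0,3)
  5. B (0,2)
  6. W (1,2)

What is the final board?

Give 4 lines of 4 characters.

Move 1: B@(0,1) -> caps B=0 W=0
Move 2: W@(0,0) -> caps B=0 W=0
Move 3: B@(1,0) -> caps B=1 W=0
Move 4: W@(0,3) -> caps B=1 W=0
Move 5: B@(0,2) -> caps B=1 W=0
Move 6: W@(1,2) -> caps B=1 W=0

Answer: .BBW
B.W.
....
....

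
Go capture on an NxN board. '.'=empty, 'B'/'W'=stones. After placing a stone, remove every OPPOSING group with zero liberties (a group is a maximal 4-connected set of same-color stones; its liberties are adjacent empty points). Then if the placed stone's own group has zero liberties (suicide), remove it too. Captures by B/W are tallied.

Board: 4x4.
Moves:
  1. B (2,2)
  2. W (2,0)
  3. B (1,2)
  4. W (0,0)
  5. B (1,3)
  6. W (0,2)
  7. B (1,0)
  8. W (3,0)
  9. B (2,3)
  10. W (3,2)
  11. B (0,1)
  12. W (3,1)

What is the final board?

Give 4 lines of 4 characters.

Answer: .BW.
B.BB
W.BB
WWW.

Derivation:
Move 1: B@(2,2) -> caps B=0 W=0
Move 2: W@(2,0) -> caps B=0 W=0
Move 3: B@(1,2) -> caps B=0 W=0
Move 4: W@(0,0) -> caps B=0 W=0
Move 5: B@(1,3) -> caps B=0 W=0
Move 6: W@(0,2) -> caps B=0 W=0
Move 7: B@(1,0) -> caps B=0 W=0
Move 8: W@(3,0) -> caps B=0 W=0
Move 9: B@(2,3) -> caps B=0 W=0
Move 10: W@(3,2) -> caps B=0 W=0
Move 11: B@(0,1) -> caps B=1 W=0
Move 12: W@(3,1) -> caps B=1 W=0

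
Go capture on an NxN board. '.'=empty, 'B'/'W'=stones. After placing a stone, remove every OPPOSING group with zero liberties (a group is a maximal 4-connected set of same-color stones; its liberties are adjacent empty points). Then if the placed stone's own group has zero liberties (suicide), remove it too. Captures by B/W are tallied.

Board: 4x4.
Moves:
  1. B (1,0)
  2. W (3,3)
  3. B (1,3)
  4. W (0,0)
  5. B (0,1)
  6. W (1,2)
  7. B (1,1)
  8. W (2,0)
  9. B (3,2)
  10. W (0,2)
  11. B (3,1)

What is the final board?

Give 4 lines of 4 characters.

Move 1: B@(1,0) -> caps B=0 W=0
Move 2: W@(3,3) -> caps B=0 W=0
Move 3: B@(1,3) -> caps B=0 W=0
Move 4: W@(0,0) -> caps B=0 W=0
Move 5: B@(0,1) -> caps B=1 W=0
Move 6: W@(1,2) -> caps B=1 W=0
Move 7: B@(1,1) -> caps B=1 W=0
Move 8: W@(2,0) -> caps B=1 W=0
Move 9: B@(3,2) -> caps B=1 W=0
Move 10: W@(0,2) -> caps B=1 W=0
Move 11: B@(3,1) -> caps B=1 W=0

Answer: .BW.
BBWB
W...
.BBW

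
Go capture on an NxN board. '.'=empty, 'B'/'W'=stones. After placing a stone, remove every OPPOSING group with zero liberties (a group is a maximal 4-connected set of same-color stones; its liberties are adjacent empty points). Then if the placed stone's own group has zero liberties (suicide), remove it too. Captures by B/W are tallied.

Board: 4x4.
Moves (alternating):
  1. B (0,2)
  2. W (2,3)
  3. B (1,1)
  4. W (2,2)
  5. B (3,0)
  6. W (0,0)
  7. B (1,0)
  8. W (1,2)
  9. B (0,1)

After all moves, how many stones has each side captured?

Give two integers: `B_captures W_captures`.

Answer: 1 0

Derivation:
Move 1: B@(0,2) -> caps B=0 W=0
Move 2: W@(2,3) -> caps B=0 W=0
Move 3: B@(1,1) -> caps B=0 W=0
Move 4: W@(2,2) -> caps B=0 W=0
Move 5: B@(3,0) -> caps B=0 W=0
Move 6: W@(0,0) -> caps B=0 W=0
Move 7: B@(1,0) -> caps B=0 W=0
Move 8: W@(1,2) -> caps B=0 W=0
Move 9: B@(0,1) -> caps B=1 W=0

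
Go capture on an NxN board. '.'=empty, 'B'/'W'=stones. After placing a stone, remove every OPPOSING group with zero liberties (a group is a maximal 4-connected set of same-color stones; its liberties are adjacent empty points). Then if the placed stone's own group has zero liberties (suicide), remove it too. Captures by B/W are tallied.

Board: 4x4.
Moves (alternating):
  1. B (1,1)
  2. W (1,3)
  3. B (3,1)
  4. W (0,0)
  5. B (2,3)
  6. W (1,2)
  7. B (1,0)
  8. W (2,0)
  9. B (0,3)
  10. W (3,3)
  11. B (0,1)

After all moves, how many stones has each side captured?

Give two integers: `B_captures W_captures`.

Answer: 1 0

Derivation:
Move 1: B@(1,1) -> caps B=0 W=0
Move 2: W@(1,3) -> caps B=0 W=0
Move 3: B@(3,1) -> caps B=0 W=0
Move 4: W@(0,0) -> caps B=0 W=0
Move 5: B@(2,3) -> caps B=0 W=0
Move 6: W@(1,2) -> caps B=0 W=0
Move 7: B@(1,0) -> caps B=0 W=0
Move 8: W@(2,0) -> caps B=0 W=0
Move 9: B@(0,3) -> caps B=0 W=0
Move 10: W@(3,3) -> caps B=0 W=0
Move 11: B@(0,1) -> caps B=1 W=0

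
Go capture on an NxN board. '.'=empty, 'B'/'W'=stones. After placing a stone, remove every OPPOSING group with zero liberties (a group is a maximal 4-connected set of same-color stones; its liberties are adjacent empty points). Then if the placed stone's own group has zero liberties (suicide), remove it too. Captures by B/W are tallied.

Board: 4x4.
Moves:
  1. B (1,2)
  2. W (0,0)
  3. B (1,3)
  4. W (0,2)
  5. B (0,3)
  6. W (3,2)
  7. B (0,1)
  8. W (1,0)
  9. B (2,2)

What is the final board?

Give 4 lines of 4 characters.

Answer: WB.B
W.BB
..B.
..W.

Derivation:
Move 1: B@(1,2) -> caps B=0 W=0
Move 2: W@(0,0) -> caps B=0 W=0
Move 3: B@(1,3) -> caps B=0 W=0
Move 4: W@(0,2) -> caps B=0 W=0
Move 5: B@(0,3) -> caps B=0 W=0
Move 6: W@(3,2) -> caps B=0 W=0
Move 7: B@(0,1) -> caps B=1 W=0
Move 8: W@(1,0) -> caps B=1 W=0
Move 9: B@(2,2) -> caps B=1 W=0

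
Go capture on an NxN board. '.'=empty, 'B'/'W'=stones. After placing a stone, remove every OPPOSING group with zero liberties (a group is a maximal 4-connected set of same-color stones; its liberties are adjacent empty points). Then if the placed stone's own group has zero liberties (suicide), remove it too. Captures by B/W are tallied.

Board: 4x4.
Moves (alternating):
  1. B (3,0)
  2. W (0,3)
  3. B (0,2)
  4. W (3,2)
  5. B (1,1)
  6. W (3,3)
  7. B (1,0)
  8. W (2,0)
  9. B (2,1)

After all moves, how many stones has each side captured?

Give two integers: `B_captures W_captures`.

Move 1: B@(3,0) -> caps B=0 W=0
Move 2: W@(0,3) -> caps B=0 W=0
Move 3: B@(0,2) -> caps B=0 W=0
Move 4: W@(3,2) -> caps B=0 W=0
Move 5: B@(1,1) -> caps B=0 W=0
Move 6: W@(3,3) -> caps B=0 W=0
Move 7: B@(1,0) -> caps B=0 W=0
Move 8: W@(2,0) -> caps B=0 W=0
Move 9: B@(2,1) -> caps B=1 W=0

Answer: 1 0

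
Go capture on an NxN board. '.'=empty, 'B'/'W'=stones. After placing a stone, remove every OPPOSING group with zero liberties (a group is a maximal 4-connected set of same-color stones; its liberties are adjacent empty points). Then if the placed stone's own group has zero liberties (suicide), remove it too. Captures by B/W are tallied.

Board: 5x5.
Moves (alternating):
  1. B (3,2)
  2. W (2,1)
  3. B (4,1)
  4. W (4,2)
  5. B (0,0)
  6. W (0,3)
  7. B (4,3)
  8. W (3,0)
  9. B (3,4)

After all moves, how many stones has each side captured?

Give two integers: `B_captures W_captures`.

Move 1: B@(3,2) -> caps B=0 W=0
Move 2: W@(2,1) -> caps B=0 W=0
Move 3: B@(4,1) -> caps B=0 W=0
Move 4: W@(4,2) -> caps B=0 W=0
Move 5: B@(0,0) -> caps B=0 W=0
Move 6: W@(0,3) -> caps B=0 W=0
Move 7: B@(4,3) -> caps B=1 W=0
Move 8: W@(3,0) -> caps B=1 W=0
Move 9: B@(3,4) -> caps B=1 W=0

Answer: 1 0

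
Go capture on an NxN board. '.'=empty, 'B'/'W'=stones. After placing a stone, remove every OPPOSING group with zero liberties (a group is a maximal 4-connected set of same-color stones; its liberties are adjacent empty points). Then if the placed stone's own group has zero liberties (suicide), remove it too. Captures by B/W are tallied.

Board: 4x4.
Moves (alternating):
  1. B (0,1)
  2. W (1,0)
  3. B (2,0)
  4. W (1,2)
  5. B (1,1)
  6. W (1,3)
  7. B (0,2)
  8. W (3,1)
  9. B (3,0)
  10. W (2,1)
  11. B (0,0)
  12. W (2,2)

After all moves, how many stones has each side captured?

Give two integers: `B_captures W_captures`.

Answer: 0 2

Derivation:
Move 1: B@(0,1) -> caps B=0 W=0
Move 2: W@(1,0) -> caps B=0 W=0
Move 3: B@(2,0) -> caps B=0 W=0
Move 4: W@(1,2) -> caps B=0 W=0
Move 5: B@(1,1) -> caps B=0 W=0
Move 6: W@(1,3) -> caps B=0 W=0
Move 7: B@(0,2) -> caps B=0 W=0
Move 8: W@(3,1) -> caps B=0 W=0
Move 9: B@(3,0) -> caps B=0 W=0
Move 10: W@(2,1) -> caps B=0 W=2
Move 11: B@(0,0) -> caps B=0 W=2
Move 12: W@(2,2) -> caps B=0 W=2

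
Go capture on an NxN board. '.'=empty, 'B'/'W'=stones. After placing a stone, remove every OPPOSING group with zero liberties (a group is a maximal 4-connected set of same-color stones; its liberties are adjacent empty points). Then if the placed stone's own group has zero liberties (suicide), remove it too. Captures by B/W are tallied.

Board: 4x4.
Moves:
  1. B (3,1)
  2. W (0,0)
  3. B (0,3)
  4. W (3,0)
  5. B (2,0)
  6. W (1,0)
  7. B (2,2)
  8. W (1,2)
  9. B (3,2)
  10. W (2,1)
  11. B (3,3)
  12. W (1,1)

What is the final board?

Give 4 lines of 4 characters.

Move 1: B@(3,1) -> caps B=0 W=0
Move 2: W@(0,0) -> caps B=0 W=0
Move 3: B@(0,3) -> caps B=0 W=0
Move 4: W@(3,0) -> caps B=0 W=0
Move 5: B@(2,0) -> caps B=1 W=0
Move 6: W@(1,0) -> caps B=1 W=0
Move 7: B@(2,2) -> caps B=1 W=0
Move 8: W@(1,2) -> caps B=1 W=0
Move 9: B@(3,2) -> caps B=1 W=0
Move 10: W@(2,1) -> caps B=1 W=0
Move 11: B@(3,3) -> caps B=1 W=0
Move 12: W@(1,1) -> caps B=1 W=0

Answer: W..B
WWW.
BWB.
.BBB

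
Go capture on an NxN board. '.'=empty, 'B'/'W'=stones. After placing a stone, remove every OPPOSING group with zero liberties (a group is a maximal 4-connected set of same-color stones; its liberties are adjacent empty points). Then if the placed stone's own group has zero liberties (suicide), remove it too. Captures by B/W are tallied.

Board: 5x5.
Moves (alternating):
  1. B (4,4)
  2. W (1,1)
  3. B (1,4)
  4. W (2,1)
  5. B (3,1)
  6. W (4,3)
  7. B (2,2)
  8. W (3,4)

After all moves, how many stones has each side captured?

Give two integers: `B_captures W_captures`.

Answer: 0 1

Derivation:
Move 1: B@(4,4) -> caps B=0 W=0
Move 2: W@(1,1) -> caps B=0 W=0
Move 3: B@(1,4) -> caps B=0 W=0
Move 4: W@(2,1) -> caps B=0 W=0
Move 5: B@(3,1) -> caps B=0 W=0
Move 6: W@(4,3) -> caps B=0 W=0
Move 7: B@(2,2) -> caps B=0 W=0
Move 8: W@(3,4) -> caps B=0 W=1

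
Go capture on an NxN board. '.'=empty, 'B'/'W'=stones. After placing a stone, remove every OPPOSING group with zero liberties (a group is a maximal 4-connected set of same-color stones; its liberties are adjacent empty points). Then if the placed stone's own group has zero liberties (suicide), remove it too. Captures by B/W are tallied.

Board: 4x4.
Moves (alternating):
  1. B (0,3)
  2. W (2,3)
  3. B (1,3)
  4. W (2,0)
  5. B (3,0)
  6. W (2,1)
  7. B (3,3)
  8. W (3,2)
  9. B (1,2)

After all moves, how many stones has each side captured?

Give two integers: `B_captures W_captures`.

Answer: 0 1

Derivation:
Move 1: B@(0,3) -> caps B=0 W=0
Move 2: W@(2,3) -> caps B=0 W=0
Move 3: B@(1,3) -> caps B=0 W=0
Move 4: W@(2,0) -> caps B=0 W=0
Move 5: B@(3,0) -> caps B=0 W=0
Move 6: W@(2,1) -> caps B=0 W=0
Move 7: B@(3,3) -> caps B=0 W=0
Move 8: W@(3,2) -> caps B=0 W=1
Move 9: B@(1,2) -> caps B=0 W=1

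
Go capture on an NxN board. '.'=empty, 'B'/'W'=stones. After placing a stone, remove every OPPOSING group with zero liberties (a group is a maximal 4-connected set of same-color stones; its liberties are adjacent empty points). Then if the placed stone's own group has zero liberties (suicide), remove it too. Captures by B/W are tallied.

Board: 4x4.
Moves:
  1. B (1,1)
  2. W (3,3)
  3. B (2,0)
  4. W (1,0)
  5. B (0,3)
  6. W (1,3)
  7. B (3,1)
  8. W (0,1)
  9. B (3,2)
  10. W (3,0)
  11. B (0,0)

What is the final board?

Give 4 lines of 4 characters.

Move 1: B@(1,1) -> caps B=0 W=0
Move 2: W@(3,3) -> caps B=0 W=0
Move 3: B@(2,0) -> caps B=0 W=0
Move 4: W@(1,0) -> caps B=0 W=0
Move 5: B@(0,3) -> caps B=0 W=0
Move 6: W@(1,3) -> caps B=0 W=0
Move 7: B@(3,1) -> caps B=0 W=0
Move 8: W@(0,1) -> caps B=0 W=0
Move 9: B@(3,2) -> caps B=0 W=0
Move 10: W@(3,0) -> caps B=0 W=0
Move 11: B@(0,0) -> caps B=1 W=0

Answer: BW.B
.B.W
B...
.BBW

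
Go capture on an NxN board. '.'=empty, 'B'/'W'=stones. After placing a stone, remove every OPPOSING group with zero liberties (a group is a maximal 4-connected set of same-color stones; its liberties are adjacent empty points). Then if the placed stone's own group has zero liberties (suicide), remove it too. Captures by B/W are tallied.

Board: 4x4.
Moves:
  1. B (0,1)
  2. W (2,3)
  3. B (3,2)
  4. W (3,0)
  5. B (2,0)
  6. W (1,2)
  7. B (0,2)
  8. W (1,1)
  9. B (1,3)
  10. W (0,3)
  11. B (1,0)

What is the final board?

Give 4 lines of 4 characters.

Move 1: B@(0,1) -> caps B=0 W=0
Move 2: W@(2,3) -> caps B=0 W=0
Move 3: B@(3,2) -> caps B=0 W=0
Move 4: W@(3,0) -> caps B=0 W=0
Move 5: B@(2,0) -> caps B=0 W=0
Move 6: W@(1,2) -> caps B=0 W=0
Move 7: B@(0,2) -> caps B=0 W=0
Move 8: W@(1,1) -> caps B=0 W=0
Move 9: B@(1,3) -> caps B=0 W=0
Move 10: W@(0,3) -> caps B=0 W=1
Move 11: B@(1,0) -> caps B=0 W=1

Answer: .BBW
BWW.
B..W
W.B.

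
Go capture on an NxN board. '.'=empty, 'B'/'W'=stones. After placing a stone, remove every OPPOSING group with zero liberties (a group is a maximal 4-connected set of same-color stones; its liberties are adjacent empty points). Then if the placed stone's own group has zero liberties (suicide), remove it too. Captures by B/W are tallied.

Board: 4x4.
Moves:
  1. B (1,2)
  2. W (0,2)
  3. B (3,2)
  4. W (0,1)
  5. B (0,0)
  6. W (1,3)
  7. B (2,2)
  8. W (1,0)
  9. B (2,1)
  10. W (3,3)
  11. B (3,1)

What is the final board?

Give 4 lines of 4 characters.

Move 1: B@(1,2) -> caps B=0 W=0
Move 2: W@(0,2) -> caps B=0 W=0
Move 3: B@(3,2) -> caps B=0 W=0
Move 4: W@(0,1) -> caps B=0 W=0
Move 5: B@(0,0) -> caps B=0 W=0
Move 6: W@(1,3) -> caps B=0 W=0
Move 7: B@(2,2) -> caps B=0 W=0
Move 8: W@(1,0) -> caps B=0 W=1
Move 9: B@(2,1) -> caps B=0 W=1
Move 10: W@(3,3) -> caps B=0 W=1
Move 11: B@(3,1) -> caps B=0 W=1

Answer: .WW.
W.BW
.BB.
.BBW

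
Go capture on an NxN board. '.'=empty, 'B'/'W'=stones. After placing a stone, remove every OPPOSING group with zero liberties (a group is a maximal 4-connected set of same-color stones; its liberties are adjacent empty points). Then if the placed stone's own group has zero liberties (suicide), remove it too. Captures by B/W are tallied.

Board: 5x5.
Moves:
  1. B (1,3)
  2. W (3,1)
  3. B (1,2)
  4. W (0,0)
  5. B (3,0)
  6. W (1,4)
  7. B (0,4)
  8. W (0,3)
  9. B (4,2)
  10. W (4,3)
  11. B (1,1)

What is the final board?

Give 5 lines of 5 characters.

Move 1: B@(1,3) -> caps B=0 W=0
Move 2: W@(3,1) -> caps B=0 W=0
Move 3: B@(1,2) -> caps B=0 W=0
Move 4: W@(0,0) -> caps B=0 W=0
Move 5: B@(3,0) -> caps B=0 W=0
Move 6: W@(1,4) -> caps B=0 W=0
Move 7: B@(0,4) -> caps B=0 W=0
Move 8: W@(0,3) -> caps B=0 W=1
Move 9: B@(4,2) -> caps B=0 W=1
Move 10: W@(4,3) -> caps B=0 W=1
Move 11: B@(1,1) -> caps B=0 W=1

Answer: W..W.
.BBBW
.....
BW...
..BW.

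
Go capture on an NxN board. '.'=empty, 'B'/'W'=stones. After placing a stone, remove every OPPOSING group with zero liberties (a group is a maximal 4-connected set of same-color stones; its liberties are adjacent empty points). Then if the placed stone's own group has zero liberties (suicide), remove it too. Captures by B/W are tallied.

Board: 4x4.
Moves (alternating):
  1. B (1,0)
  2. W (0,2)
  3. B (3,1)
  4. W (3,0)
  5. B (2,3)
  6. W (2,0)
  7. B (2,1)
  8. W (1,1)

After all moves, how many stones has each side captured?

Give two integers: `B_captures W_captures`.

Move 1: B@(1,0) -> caps B=0 W=0
Move 2: W@(0,2) -> caps B=0 W=0
Move 3: B@(3,1) -> caps B=0 W=0
Move 4: W@(3,0) -> caps B=0 W=0
Move 5: B@(2,3) -> caps B=0 W=0
Move 6: W@(2,0) -> caps B=0 W=0
Move 7: B@(2,1) -> caps B=2 W=0
Move 8: W@(1,1) -> caps B=2 W=0

Answer: 2 0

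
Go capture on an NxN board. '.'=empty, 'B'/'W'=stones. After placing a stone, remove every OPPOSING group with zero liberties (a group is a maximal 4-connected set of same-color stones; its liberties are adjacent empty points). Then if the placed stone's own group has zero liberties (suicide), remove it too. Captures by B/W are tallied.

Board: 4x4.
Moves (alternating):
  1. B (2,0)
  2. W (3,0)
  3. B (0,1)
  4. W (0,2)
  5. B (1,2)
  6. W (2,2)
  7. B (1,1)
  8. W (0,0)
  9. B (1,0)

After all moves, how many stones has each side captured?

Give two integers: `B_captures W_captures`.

Move 1: B@(2,0) -> caps B=0 W=0
Move 2: W@(3,0) -> caps B=0 W=0
Move 3: B@(0,1) -> caps B=0 W=0
Move 4: W@(0,2) -> caps B=0 W=0
Move 5: B@(1,2) -> caps B=0 W=0
Move 6: W@(2,2) -> caps B=0 W=0
Move 7: B@(1,1) -> caps B=0 W=0
Move 8: W@(0,0) -> caps B=0 W=0
Move 9: B@(1,0) -> caps B=1 W=0

Answer: 1 0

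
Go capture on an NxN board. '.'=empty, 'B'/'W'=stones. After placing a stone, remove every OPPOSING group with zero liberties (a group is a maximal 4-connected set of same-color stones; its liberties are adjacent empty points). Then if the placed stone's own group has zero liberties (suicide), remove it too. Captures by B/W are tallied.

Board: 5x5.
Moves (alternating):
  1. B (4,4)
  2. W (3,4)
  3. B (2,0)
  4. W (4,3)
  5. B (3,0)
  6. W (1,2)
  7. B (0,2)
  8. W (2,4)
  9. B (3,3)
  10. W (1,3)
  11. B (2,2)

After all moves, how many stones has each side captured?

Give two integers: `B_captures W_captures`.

Move 1: B@(4,4) -> caps B=0 W=0
Move 2: W@(3,4) -> caps B=0 W=0
Move 3: B@(2,0) -> caps B=0 W=0
Move 4: W@(4,3) -> caps B=0 W=1
Move 5: B@(3,0) -> caps B=0 W=1
Move 6: W@(1,2) -> caps B=0 W=1
Move 7: B@(0,2) -> caps B=0 W=1
Move 8: W@(2,4) -> caps B=0 W=1
Move 9: B@(3,3) -> caps B=0 W=1
Move 10: W@(1,3) -> caps B=0 W=1
Move 11: B@(2,2) -> caps B=0 W=1

Answer: 0 1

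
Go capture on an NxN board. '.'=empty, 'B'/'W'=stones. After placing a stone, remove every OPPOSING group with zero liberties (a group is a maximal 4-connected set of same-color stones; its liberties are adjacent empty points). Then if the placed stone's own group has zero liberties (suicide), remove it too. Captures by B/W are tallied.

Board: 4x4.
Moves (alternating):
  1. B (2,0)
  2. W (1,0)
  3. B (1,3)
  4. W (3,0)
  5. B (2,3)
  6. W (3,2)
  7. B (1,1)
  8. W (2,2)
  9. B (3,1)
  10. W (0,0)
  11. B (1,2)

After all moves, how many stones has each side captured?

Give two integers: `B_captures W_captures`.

Move 1: B@(2,0) -> caps B=0 W=0
Move 2: W@(1,0) -> caps B=0 W=0
Move 3: B@(1,3) -> caps B=0 W=0
Move 4: W@(3,0) -> caps B=0 W=0
Move 5: B@(2,3) -> caps B=0 W=0
Move 6: W@(3,2) -> caps B=0 W=0
Move 7: B@(1,1) -> caps B=0 W=0
Move 8: W@(2,2) -> caps B=0 W=0
Move 9: B@(3,1) -> caps B=1 W=0
Move 10: W@(0,0) -> caps B=1 W=0
Move 11: B@(1,2) -> caps B=1 W=0

Answer: 1 0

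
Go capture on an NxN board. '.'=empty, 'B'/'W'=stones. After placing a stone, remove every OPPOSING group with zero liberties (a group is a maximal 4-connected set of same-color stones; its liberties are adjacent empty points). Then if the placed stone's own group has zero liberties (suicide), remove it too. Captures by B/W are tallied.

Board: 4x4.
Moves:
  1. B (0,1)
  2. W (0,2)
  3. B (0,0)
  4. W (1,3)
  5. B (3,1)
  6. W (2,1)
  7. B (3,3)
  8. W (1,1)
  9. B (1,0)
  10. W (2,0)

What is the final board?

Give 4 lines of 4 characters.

Answer: ..W.
.W.W
WW..
.B.B

Derivation:
Move 1: B@(0,1) -> caps B=0 W=0
Move 2: W@(0,2) -> caps B=0 W=0
Move 3: B@(0,0) -> caps B=0 W=0
Move 4: W@(1,3) -> caps B=0 W=0
Move 5: B@(3,1) -> caps B=0 W=0
Move 6: W@(2,1) -> caps B=0 W=0
Move 7: B@(3,3) -> caps B=0 W=0
Move 8: W@(1,1) -> caps B=0 W=0
Move 9: B@(1,0) -> caps B=0 W=0
Move 10: W@(2,0) -> caps B=0 W=3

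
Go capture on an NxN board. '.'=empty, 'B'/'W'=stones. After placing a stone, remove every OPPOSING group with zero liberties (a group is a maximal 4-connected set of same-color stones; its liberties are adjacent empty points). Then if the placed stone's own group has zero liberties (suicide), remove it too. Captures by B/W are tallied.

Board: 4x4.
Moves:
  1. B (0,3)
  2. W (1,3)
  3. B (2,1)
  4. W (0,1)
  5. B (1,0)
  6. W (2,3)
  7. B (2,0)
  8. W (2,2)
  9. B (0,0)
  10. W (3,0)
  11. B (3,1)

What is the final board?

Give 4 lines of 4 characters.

Answer: BW.B
B..W
BBWW
.B..

Derivation:
Move 1: B@(0,3) -> caps B=0 W=0
Move 2: W@(1,3) -> caps B=0 W=0
Move 3: B@(2,1) -> caps B=0 W=0
Move 4: W@(0,1) -> caps B=0 W=0
Move 5: B@(1,0) -> caps B=0 W=0
Move 6: W@(2,3) -> caps B=0 W=0
Move 7: B@(2,0) -> caps B=0 W=0
Move 8: W@(2,2) -> caps B=0 W=0
Move 9: B@(0,0) -> caps B=0 W=0
Move 10: W@(3,0) -> caps B=0 W=0
Move 11: B@(3,1) -> caps B=1 W=0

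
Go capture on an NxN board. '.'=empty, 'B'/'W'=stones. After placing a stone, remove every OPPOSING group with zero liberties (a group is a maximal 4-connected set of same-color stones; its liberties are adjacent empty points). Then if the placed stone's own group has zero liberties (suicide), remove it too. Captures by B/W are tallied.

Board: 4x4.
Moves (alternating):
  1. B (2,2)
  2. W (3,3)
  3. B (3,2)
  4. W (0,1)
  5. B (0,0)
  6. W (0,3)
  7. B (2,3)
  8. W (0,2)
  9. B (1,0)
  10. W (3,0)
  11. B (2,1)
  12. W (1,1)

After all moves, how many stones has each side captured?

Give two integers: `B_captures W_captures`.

Move 1: B@(2,2) -> caps B=0 W=0
Move 2: W@(3,3) -> caps B=0 W=0
Move 3: B@(3,2) -> caps B=0 W=0
Move 4: W@(0,1) -> caps B=0 W=0
Move 5: B@(0,0) -> caps B=0 W=0
Move 6: W@(0,3) -> caps B=0 W=0
Move 7: B@(2,3) -> caps B=1 W=0
Move 8: W@(0,2) -> caps B=1 W=0
Move 9: B@(1,0) -> caps B=1 W=0
Move 10: W@(3,0) -> caps B=1 W=0
Move 11: B@(2,1) -> caps B=1 W=0
Move 12: W@(1,1) -> caps B=1 W=0

Answer: 1 0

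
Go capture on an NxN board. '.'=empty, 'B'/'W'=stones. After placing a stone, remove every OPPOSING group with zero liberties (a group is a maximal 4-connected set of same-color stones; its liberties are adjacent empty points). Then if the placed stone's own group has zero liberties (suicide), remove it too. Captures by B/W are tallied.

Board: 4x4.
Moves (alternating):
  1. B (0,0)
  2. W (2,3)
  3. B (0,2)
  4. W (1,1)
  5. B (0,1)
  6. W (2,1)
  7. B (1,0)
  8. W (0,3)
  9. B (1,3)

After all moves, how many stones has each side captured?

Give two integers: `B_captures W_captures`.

Answer: 1 0

Derivation:
Move 1: B@(0,0) -> caps B=0 W=0
Move 2: W@(2,3) -> caps B=0 W=0
Move 3: B@(0,2) -> caps B=0 W=0
Move 4: W@(1,1) -> caps B=0 W=0
Move 5: B@(0,1) -> caps B=0 W=0
Move 6: W@(2,1) -> caps B=0 W=0
Move 7: B@(1,0) -> caps B=0 W=0
Move 8: W@(0,3) -> caps B=0 W=0
Move 9: B@(1,3) -> caps B=1 W=0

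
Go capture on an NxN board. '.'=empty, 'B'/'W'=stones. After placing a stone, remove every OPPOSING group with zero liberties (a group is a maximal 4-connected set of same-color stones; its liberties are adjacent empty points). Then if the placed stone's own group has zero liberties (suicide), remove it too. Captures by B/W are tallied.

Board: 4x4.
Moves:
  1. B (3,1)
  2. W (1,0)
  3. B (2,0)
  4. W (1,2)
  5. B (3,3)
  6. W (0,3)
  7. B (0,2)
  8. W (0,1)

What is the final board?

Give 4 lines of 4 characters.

Answer: .W.W
W.W.
B...
.B.B

Derivation:
Move 1: B@(3,1) -> caps B=0 W=0
Move 2: W@(1,0) -> caps B=0 W=0
Move 3: B@(2,0) -> caps B=0 W=0
Move 4: W@(1,2) -> caps B=0 W=0
Move 5: B@(3,3) -> caps B=0 W=0
Move 6: W@(0,3) -> caps B=0 W=0
Move 7: B@(0,2) -> caps B=0 W=0
Move 8: W@(0,1) -> caps B=0 W=1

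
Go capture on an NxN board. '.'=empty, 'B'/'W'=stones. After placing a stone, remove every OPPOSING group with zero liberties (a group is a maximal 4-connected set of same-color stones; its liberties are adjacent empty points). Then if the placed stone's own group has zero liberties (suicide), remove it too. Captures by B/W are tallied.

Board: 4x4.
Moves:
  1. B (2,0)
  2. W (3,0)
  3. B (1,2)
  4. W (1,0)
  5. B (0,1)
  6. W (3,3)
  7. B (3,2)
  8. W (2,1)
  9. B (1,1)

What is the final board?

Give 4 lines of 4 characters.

Move 1: B@(2,0) -> caps B=0 W=0
Move 2: W@(3,0) -> caps B=0 W=0
Move 3: B@(1,2) -> caps B=0 W=0
Move 4: W@(1,0) -> caps B=0 W=0
Move 5: B@(0,1) -> caps B=0 W=0
Move 6: W@(3,3) -> caps B=0 W=0
Move 7: B@(3,2) -> caps B=0 W=0
Move 8: W@(2,1) -> caps B=0 W=1
Move 9: B@(1,1) -> caps B=0 W=1

Answer: .B..
WBB.
.W..
W.BW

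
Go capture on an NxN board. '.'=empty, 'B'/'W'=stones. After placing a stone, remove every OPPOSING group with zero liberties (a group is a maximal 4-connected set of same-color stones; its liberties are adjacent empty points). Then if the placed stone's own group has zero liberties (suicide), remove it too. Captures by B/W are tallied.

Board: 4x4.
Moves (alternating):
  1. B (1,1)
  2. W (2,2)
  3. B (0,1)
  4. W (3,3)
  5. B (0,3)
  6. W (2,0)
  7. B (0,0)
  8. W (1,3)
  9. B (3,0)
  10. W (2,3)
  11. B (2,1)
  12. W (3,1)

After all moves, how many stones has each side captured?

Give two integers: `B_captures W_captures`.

Move 1: B@(1,1) -> caps B=0 W=0
Move 2: W@(2,2) -> caps B=0 W=0
Move 3: B@(0,1) -> caps B=0 W=0
Move 4: W@(3,3) -> caps B=0 W=0
Move 5: B@(0,3) -> caps B=0 W=0
Move 6: W@(2,0) -> caps B=0 W=0
Move 7: B@(0,0) -> caps B=0 W=0
Move 8: W@(1,3) -> caps B=0 W=0
Move 9: B@(3,0) -> caps B=0 W=0
Move 10: W@(2,3) -> caps B=0 W=0
Move 11: B@(2,1) -> caps B=0 W=0
Move 12: W@(3,1) -> caps B=0 W=1

Answer: 0 1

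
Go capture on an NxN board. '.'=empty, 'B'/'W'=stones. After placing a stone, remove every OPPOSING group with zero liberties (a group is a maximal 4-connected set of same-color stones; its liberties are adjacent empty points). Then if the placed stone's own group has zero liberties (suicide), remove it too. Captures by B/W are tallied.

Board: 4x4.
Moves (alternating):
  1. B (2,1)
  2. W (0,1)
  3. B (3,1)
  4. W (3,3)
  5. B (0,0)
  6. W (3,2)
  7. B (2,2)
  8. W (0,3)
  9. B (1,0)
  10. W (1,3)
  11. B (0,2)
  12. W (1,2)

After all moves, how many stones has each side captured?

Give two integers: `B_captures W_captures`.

Answer: 0 1

Derivation:
Move 1: B@(2,1) -> caps B=0 W=0
Move 2: W@(0,1) -> caps B=0 W=0
Move 3: B@(3,1) -> caps B=0 W=0
Move 4: W@(3,3) -> caps B=0 W=0
Move 5: B@(0,0) -> caps B=0 W=0
Move 6: W@(3,2) -> caps B=0 W=0
Move 7: B@(2,2) -> caps B=0 W=0
Move 8: W@(0,3) -> caps B=0 W=0
Move 9: B@(1,0) -> caps B=0 W=0
Move 10: W@(1,3) -> caps B=0 W=0
Move 11: B@(0,2) -> caps B=0 W=0
Move 12: W@(1,2) -> caps B=0 W=1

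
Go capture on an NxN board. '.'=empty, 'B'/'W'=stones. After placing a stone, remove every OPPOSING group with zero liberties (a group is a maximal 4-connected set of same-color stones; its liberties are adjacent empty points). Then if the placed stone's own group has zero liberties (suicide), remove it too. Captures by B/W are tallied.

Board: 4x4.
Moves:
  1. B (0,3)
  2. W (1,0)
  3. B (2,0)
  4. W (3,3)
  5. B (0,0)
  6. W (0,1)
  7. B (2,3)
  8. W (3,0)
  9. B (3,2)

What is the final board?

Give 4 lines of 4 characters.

Answer: .W.B
W...
B..B
W.B.

Derivation:
Move 1: B@(0,3) -> caps B=0 W=0
Move 2: W@(1,0) -> caps B=0 W=0
Move 3: B@(2,0) -> caps B=0 W=0
Move 4: W@(3,3) -> caps B=0 W=0
Move 5: B@(0,0) -> caps B=0 W=0
Move 6: W@(0,1) -> caps B=0 W=1
Move 7: B@(2,3) -> caps B=0 W=1
Move 8: W@(3,0) -> caps B=0 W=1
Move 9: B@(3,2) -> caps B=1 W=1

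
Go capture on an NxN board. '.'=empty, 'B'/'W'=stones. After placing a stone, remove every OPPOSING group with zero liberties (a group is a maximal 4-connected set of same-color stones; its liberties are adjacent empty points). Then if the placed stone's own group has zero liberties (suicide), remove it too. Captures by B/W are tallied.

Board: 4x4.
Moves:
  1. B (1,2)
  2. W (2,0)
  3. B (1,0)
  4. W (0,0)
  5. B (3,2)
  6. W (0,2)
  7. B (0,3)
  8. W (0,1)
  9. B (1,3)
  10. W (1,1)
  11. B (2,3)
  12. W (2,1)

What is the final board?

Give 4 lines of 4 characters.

Move 1: B@(1,2) -> caps B=0 W=0
Move 2: W@(2,0) -> caps B=0 W=0
Move 3: B@(1,0) -> caps B=0 W=0
Move 4: W@(0,0) -> caps B=0 W=0
Move 5: B@(3,2) -> caps B=0 W=0
Move 6: W@(0,2) -> caps B=0 W=0
Move 7: B@(0,3) -> caps B=0 W=0
Move 8: W@(0,1) -> caps B=0 W=0
Move 9: B@(1,3) -> caps B=0 W=0
Move 10: W@(1,1) -> caps B=0 W=1
Move 11: B@(2,3) -> caps B=0 W=1
Move 12: W@(2,1) -> caps B=0 W=1

Answer: WWWB
.WBB
WW.B
..B.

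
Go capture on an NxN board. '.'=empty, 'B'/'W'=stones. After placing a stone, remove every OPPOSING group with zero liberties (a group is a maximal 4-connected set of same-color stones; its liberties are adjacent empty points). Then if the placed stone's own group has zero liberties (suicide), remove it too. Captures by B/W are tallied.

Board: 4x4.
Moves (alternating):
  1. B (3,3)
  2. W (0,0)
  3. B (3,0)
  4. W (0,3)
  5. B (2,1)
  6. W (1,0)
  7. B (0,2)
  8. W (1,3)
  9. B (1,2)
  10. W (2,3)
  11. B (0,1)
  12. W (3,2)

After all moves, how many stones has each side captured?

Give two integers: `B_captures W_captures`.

Answer: 0 1

Derivation:
Move 1: B@(3,3) -> caps B=0 W=0
Move 2: W@(0,0) -> caps B=0 W=0
Move 3: B@(3,0) -> caps B=0 W=0
Move 4: W@(0,3) -> caps B=0 W=0
Move 5: B@(2,1) -> caps B=0 W=0
Move 6: W@(1,0) -> caps B=0 W=0
Move 7: B@(0,2) -> caps B=0 W=0
Move 8: W@(1,3) -> caps B=0 W=0
Move 9: B@(1,2) -> caps B=0 W=0
Move 10: W@(2,3) -> caps B=0 W=0
Move 11: B@(0,1) -> caps B=0 W=0
Move 12: W@(3,2) -> caps B=0 W=1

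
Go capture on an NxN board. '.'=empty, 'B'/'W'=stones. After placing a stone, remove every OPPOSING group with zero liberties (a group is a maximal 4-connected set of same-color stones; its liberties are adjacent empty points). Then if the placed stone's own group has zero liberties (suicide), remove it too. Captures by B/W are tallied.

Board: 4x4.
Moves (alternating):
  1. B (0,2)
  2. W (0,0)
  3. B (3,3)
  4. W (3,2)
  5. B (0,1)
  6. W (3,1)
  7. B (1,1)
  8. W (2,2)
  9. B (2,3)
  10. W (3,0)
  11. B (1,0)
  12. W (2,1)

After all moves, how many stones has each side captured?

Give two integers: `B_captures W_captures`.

Move 1: B@(0,2) -> caps B=0 W=0
Move 2: W@(0,0) -> caps B=0 W=0
Move 3: B@(3,3) -> caps B=0 W=0
Move 4: W@(3,2) -> caps B=0 W=0
Move 5: B@(0,1) -> caps B=0 W=0
Move 6: W@(3,1) -> caps B=0 W=0
Move 7: B@(1,1) -> caps B=0 W=0
Move 8: W@(2,2) -> caps B=0 W=0
Move 9: B@(2,3) -> caps B=0 W=0
Move 10: W@(3,0) -> caps B=0 W=0
Move 11: B@(1,0) -> caps B=1 W=0
Move 12: W@(2,1) -> caps B=1 W=0

Answer: 1 0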